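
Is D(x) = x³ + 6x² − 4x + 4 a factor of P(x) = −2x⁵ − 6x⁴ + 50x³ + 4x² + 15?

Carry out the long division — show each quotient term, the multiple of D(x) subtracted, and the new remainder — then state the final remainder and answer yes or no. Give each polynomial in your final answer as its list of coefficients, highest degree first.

R = [-9], so D(x) is not a factor of P(x). no

Step 1: lead(−2x⁵ − 6x⁴ + 50x³ + 4x² + 15) ÷ lead(D) = −2x⁵ ÷ x³ = −2x². Subtract (−2x²)·D = −2x⁵ − 12x⁴ + 8x³ − 8x². Remainder: 6x⁴ + 42x³ + 12x² + 15.
Step 2: lead(6x⁴ + 42x³ + 12x² + 15) ÷ lead(D) = 6x⁴ ÷ x³ = 6x. Subtract (6x)·D = 6x⁴ + 36x³ − 24x² + 24x. Remainder: 6x³ + 36x² − 24x + 15.
Step 3: lead(6x³ + 36x² − 24x + 15) ÷ lead(D) = 6x³ ÷ x³ = 6. Subtract (6)·D = 6x³ + 36x² − 24x + 24. Remainder: −9.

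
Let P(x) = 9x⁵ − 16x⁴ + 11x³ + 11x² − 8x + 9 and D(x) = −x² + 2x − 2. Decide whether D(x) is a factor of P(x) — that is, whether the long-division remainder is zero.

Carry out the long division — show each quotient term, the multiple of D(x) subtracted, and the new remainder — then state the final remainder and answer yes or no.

Step 1: lead(9x⁵ − 16x⁴ + 11x³ + 11x² − 8x + 9) ÷ lead(D) = 9x⁵ ÷ −x² = −9x³. Subtract (−9x³)·D = 9x⁵ − 18x⁴ + 18x³. Remainder: 2x⁴ − 7x³ + 11x² − 8x + 9.
Step 2: lead(2x⁴ − 7x³ + 11x² − 8x + 9) ÷ lead(D) = 2x⁴ ÷ −x² = −2x². Subtract (−2x²)·D = 2x⁴ − 4x³ + 4x². Remainder: −3x³ + 7x² − 8x + 9.
Step 3: lead(−3x³ + 7x² − 8x + 9) ÷ lead(D) = −3x³ ÷ −x² = 3x. Subtract (3x)·D = −3x³ + 6x² − 6x. Remainder: x² − 2x + 9.
Step 4: lead(x² − 2x + 9) ÷ lead(D) = x² ÷ −x² = −1. Subtract (−1)·D = x² − 2x + 2. Remainder: 7.

R(x) = 7, so D(x) is not a factor of P(x). no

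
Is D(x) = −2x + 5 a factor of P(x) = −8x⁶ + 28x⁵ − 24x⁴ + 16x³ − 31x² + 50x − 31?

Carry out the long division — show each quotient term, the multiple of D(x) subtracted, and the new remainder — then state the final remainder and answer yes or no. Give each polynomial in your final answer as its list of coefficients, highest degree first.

R = [-6], so D(x) is not a factor of P(x). no

Step 1: lead(−8x⁶ + 28x⁵ − 24x⁴ + 16x³ − 31x² + 50x − 31) ÷ lead(D) = −8x⁶ ÷ −2x = 4x⁵. Subtract (4x⁵)·D = −8x⁶ + 20x⁵. Remainder: 8x⁵ − 24x⁴ + 16x³ − 31x² + 50x − 31.
Step 2: lead(8x⁵ − 24x⁴ + 16x³ − 31x² + 50x − 31) ÷ lead(D) = 8x⁵ ÷ −2x = −4x⁴. Subtract (−4x⁴)·D = 8x⁵ − 20x⁴. Remainder: −4x⁴ + 16x³ − 31x² + 50x − 31.
Step 3: lead(−4x⁴ + 16x³ − 31x² + 50x − 31) ÷ lead(D) = −4x⁴ ÷ −2x = 2x³. Subtract (2x³)·D = −4x⁴ + 10x³. Remainder: 6x³ − 31x² + 50x − 31.
Step 4: lead(6x³ − 31x² + 50x − 31) ÷ lead(D) = 6x³ ÷ −2x = −3x². Subtract (−3x²)·D = 6x³ − 15x². Remainder: −16x² + 50x − 31.
Step 5: lead(−16x² + 50x − 31) ÷ lead(D) = −16x² ÷ −2x = 8x. Subtract (8x)·D = −16x² + 40x. Remainder: 10x − 31.
Step 6: lead(10x − 31) ÷ lead(D) = 10x ÷ −2x = −5. Subtract (−5)·D = 10x − 25. Remainder: −6.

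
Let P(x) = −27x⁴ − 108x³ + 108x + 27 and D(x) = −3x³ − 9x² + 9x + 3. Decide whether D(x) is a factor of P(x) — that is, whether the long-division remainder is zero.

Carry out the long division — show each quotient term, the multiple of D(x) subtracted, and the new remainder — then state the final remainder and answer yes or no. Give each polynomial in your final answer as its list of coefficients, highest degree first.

Step 1: lead(−27x⁴ − 108x³ + 108x + 27) ÷ lead(D) = −27x⁴ ÷ −3x³ = 9x. Subtract (9x)·D = −27x⁴ − 81x³ + 81x² + 27x. Remainder: −27x³ − 81x² + 81x + 27.
Step 2: lead(−27x³ − 81x² + 81x + 27) ÷ lead(D) = −27x³ ÷ −3x³ = 9. Subtract (9)·D = −27x³ − 81x² + 81x + 27. Remainder: 0.

R = [0], so D(x) is a factor of P(x). yes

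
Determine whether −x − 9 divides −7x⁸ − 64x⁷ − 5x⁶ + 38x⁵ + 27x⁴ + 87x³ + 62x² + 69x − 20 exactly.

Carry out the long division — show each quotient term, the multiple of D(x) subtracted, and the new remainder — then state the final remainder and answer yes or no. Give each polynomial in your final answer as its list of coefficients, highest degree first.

R = [7], so D(x) is not a factor of P(x). no

Step 1: lead(−7x⁸ − 64x⁷ − 5x⁶ + 38x⁵ + 27x⁴ + 87x³ + 62x² + 69x − 20) ÷ lead(D) = −7x⁸ ÷ −x = 7x⁷. Subtract (7x⁷)·D = −7x⁸ − 63x⁷. Remainder: −x⁷ − 5x⁶ + 38x⁵ + 27x⁴ + 87x³ + 62x² + 69x − 20.
Step 2: lead(−x⁷ − 5x⁶ + 38x⁵ + 27x⁴ + 87x³ + 62x² + 69x − 20) ÷ lead(D) = −x⁷ ÷ −x = x⁶. Subtract (x⁶)·D = −x⁷ − 9x⁶. Remainder: 4x⁶ + 38x⁵ + 27x⁴ + 87x³ + 62x² + 69x − 20.
Step 3: lead(4x⁶ + 38x⁵ + 27x⁴ + 87x³ + 62x² + 69x − 20) ÷ lead(D) = 4x⁶ ÷ −x = −4x⁵. Subtract (−4x⁵)·D = 4x⁶ + 36x⁵. Remainder: 2x⁵ + 27x⁴ + 87x³ + 62x² + 69x − 20.
Step 4: lead(2x⁵ + 27x⁴ + 87x³ + 62x² + 69x − 20) ÷ lead(D) = 2x⁵ ÷ −x = −2x⁴. Subtract (−2x⁴)·D = 2x⁵ + 18x⁴. Remainder: 9x⁴ + 87x³ + 62x² + 69x − 20.
Step 5: lead(9x⁴ + 87x³ + 62x² + 69x − 20) ÷ lead(D) = 9x⁴ ÷ −x = −9x³. Subtract (−9x³)·D = 9x⁴ + 81x³. Remainder: 6x³ + 62x² + 69x − 20.
Step 6: lead(6x³ + 62x² + 69x − 20) ÷ lead(D) = 6x³ ÷ −x = −6x². Subtract (−6x²)·D = 6x³ + 54x². Remainder: 8x² + 69x − 20.
Step 7: lead(8x² + 69x − 20) ÷ lead(D) = 8x² ÷ −x = −8x. Subtract (−8x)·D = 8x² + 72x. Remainder: −3x − 20.
Step 8: lead(−3x − 20) ÷ lead(D) = −3x ÷ −x = 3. Subtract (3)·D = −3x − 27. Remainder: 7.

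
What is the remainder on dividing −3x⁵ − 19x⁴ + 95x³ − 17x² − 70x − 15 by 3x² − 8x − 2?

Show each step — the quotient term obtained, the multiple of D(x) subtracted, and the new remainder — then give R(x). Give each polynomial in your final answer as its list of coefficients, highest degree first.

R = [-1]

Step 1: lead(−3x⁵ − 19x⁴ + 95x³ − 17x² − 70x − 15) ÷ lead(D) = −3x⁵ ÷ 3x² = −x³. Subtract (−x³)·D = −3x⁵ + 8x⁴ + 2x³. Remainder: −27x⁴ + 93x³ − 17x² − 70x − 15.
Step 2: lead(−27x⁴ + 93x³ − 17x² − 70x − 15) ÷ lead(D) = −27x⁴ ÷ 3x² = −9x². Subtract (−9x²)·D = −27x⁴ + 72x³ + 18x². Remainder: 21x³ − 35x² − 70x − 15.
Step 3: lead(21x³ − 35x² − 70x − 15) ÷ lead(D) = 21x³ ÷ 3x² = 7x. Subtract (7x)·D = 21x³ − 56x² − 14x. Remainder: 21x² − 56x − 15.
Step 4: lead(21x² − 56x − 15) ÷ lead(D) = 21x² ÷ 3x² = 7. Subtract (7)·D = 21x² − 56x − 14. Remainder: −1.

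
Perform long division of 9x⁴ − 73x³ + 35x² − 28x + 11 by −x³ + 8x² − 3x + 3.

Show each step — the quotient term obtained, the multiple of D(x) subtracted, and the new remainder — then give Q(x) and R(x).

Step 1: lead(9x⁴ − 73x³ + 35x² − 28x + 11) ÷ lead(D) = 9x⁴ ÷ −x³ = −9x. Subtract (−9x)·D = 9x⁴ − 72x³ + 27x² − 27x. Remainder: −x³ + 8x² − x + 11.
Step 2: lead(−x³ + 8x² − x + 11) ÷ lead(D) = −x³ ÷ −x³ = 1. Subtract (1)·D = −x³ + 8x² − 3x + 3. Remainder: 2x + 8.

Q(x) = −9x + 1; R(x) = 2x + 8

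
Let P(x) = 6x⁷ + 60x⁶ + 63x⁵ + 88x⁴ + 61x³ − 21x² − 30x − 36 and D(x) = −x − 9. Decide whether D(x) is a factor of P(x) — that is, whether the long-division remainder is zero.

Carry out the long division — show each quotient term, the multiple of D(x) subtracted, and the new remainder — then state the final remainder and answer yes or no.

Step 1: lead(6x⁷ + 60x⁶ + 63x⁵ + 88x⁴ + 61x³ − 21x² − 30x − 36) ÷ lead(D) = 6x⁷ ÷ −x = −6x⁶. Subtract (−6x⁶)·D = 6x⁷ + 54x⁶. Remainder: 6x⁶ + 63x⁵ + 88x⁴ + 61x³ − 21x² − 30x − 36.
Step 2: lead(6x⁶ + 63x⁵ + 88x⁴ + 61x³ − 21x² − 30x − 36) ÷ lead(D) = 6x⁶ ÷ −x = −6x⁵. Subtract (−6x⁵)·D = 6x⁶ + 54x⁵. Remainder: 9x⁵ + 88x⁴ + 61x³ − 21x² − 30x − 36.
Step 3: lead(9x⁵ + 88x⁴ + 61x³ − 21x² − 30x − 36) ÷ lead(D) = 9x⁵ ÷ −x = −9x⁴. Subtract (−9x⁴)·D = 9x⁵ + 81x⁴. Remainder: 7x⁴ + 61x³ − 21x² − 30x − 36.
Step 4: lead(7x⁴ + 61x³ − 21x² − 30x − 36) ÷ lead(D) = 7x⁴ ÷ −x = −7x³. Subtract (−7x³)·D = 7x⁴ + 63x³. Remainder: −2x³ − 21x² − 30x − 36.
Step 5: lead(−2x³ − 21x² − 30x − 36) ÷ lead(D) = −2x³ ÷ −x = 2x². Subtract (2x²)·D = −2x³ − 18x². Remainder: −3x² − 30x − 36.
Step 6: lead(−3x² − 30x − 36) ÷ lead(D) = −3x² ÷ −x = 3x. Subtract (3x)·D = −3x² − 27x. Remainder: −3x − 36.
Step 7: lead(−3x − 36) ÷ lead(D) = −3x ÷ −x = 3. Subtract (3)·D = −3x − 27. Remainder: −9.

R(x) = −9, so D(x) is not a factor of P(x). no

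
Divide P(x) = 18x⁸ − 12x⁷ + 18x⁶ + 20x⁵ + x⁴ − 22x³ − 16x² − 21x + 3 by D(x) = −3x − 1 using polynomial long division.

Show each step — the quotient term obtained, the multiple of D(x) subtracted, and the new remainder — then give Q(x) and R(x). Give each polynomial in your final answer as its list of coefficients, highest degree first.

Step 1: lead(18x⁸ − 12x⁷ + 18x⁶ + 20x⁵ + x⁴ − 22x³ − 16x² − 21x + 3) ÷ lead(D) = 18x⁸ ÷ −3x = −6x⁷. Subtract (−6x⁷)·D = 18x⁸ + 6x⁷. Remainder: −18x⁷ + 18x⁶ + 20x⁵ + x⁴ − 22x³ − 16x² − 21x + 3.
Step 2: lead(−18x⁷ + 18x⁶ + 20x⁵ + x⁴ − 22x³ − 16x² − 21x + 3) ÷ lead(D) = −18x⁷ ÷ −3x = 6x⁶. Subtract (6x⁶)·D = −18x⁷ − 6x⁶. Remainder: 24x⁶ + 20x⁵ + x⁴ − 22x³ − 16x² − 21x + 3.
Step 3: lead(24x⁶ + 20x⁵ + x⁴ − 22x³ − 16x² − 21x + 3) ÷ lead(D) = 24x⁶ ÷ −3x = −8x⁵. Subtract (−8x⁵)·D = 24x⁶ + 8x⁵. Remainder: 12x⁵ + x⁴ − 22x³ − 16x² − 21x + 3.
Step 4: lead(12x⁵ + x⁴ − 22x³ − 16x² − 21x + 3) ÷ lead(D) = 12x⁵ ÷ −3x = −4x⁴. Subtract (−4x⁴)·D = 12x⁵ + 4x⁴. Remainder: −3x⁴ − 22x³ − 16x² − 21x + 3.
Step 5: lead(−3x⁴ − 22x³ − 16x² − 21x + 3) ÷ lead(D) = −3x⁴ ÷ −3x = x³. Subtract (x³)·D = −3x⁴ − x³. Remainder: −21x³ − 16x² − 21x + 3.
Step 6: lead(−21x³ − 16x² − 21x + 3) ÷ lead(D) = −21x³ ÷ −3x = 7x². Subtract (7x²)·D = −21x³ − 7x². Remainder: −9x² − 21x + 3.
Step 7: lead(−9x² − 21x + 3) ÷ lead(D) = −9x² ÷ −3x = 3x. Subtract (3x)·D = −9x² − 3x. Remainder: −18x + 3.
Step 8: lead(−18x + 3) ÷ lead(D) = −18x ÷ −3x = 6. Subtract (6)·D = −18x − 6. Remainder: 9.

Q = [-6, 6, -8, -4, 1, 7, 3, 6]; R = [9]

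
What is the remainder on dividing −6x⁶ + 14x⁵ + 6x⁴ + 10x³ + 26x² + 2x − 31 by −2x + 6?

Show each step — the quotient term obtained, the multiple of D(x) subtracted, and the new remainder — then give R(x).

R(x) = −7

Step 1: lead(−6x⁶ + 14x⁵ + 6x⁴ + 10x³ + 26x² + 2x − 31) ÷ lead(D) = −6x⁶ ÷ −2x = 3x⁵. Subtract (3x⁵)·D = −6x⁶ + 18x⁵. Remainder: −4x⁵ + 6x⁴ + 10x³ + 26x² + 2x − 31.
Step 2: lead(−4x⁵ + 6x⁴ + 10x³ + 26x² + 2x − 31) ÷ lead(D) = −4x⁵ ÷ −2x = 2x⁴. Subtract (2x⁴)·D = −4x⁵ + 12x⁴. Remainder: −6x⁴ + 10x³ + 26x² + 2x − 31.
Step 3: lead(−6x⁴ + 10x³ + 26x² + 2x − 31) ÷ lead(D) = −6x⁴ ÷ −2x = 3x³. Subtract (3x³)·D = −6x⁴ + 18x³. Remainder: −8x³ + 26x² + 2x − 31.
Step 4: lead(−8x³ + 26x² + 2x − 31) ÷ lead(D) = −8x³ ÷ −2x = 4x². Subtract (4x²)·D = −8x³ + 24x². Remainder: 2x² + 2x − 31.
Step 5: lead(2x² + 2x − 31) ÷ lead(D) = 2x² ÷ −2x = −x. Subtract (−x)·D = 2x² − 6x. Remainder: 8x − 31.
Step 6: lead(8x − 31) ÷ lead(D) = 8x ÷ −2x = −4. Subtract (−4)·D = 8x − 24. Remainder: −7.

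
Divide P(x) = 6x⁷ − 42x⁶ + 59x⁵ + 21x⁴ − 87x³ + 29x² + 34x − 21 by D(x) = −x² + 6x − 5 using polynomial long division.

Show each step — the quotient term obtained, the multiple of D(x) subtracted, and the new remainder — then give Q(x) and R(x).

Step 1: lead(6x⁷ − 42x⁶ + 59x⁵ + 21x⁴ − 87x³ + 29x² + 34x − 21) ÷ lead(D) = 6x⁷ ÷ −x² = −6x⁵. Subtract (−6x⁵)·D = 6x⁷ − 36x⁶ + 30x⁵. Remainder: −6x⁶ + 29x⁵ + 21x⁴ − 87x³ + 29x² + 34x − 21.
Step 2: lead(−6x⁶ + 29x⁵ + 21x⁴ − 87x³ + 29x² + 34x − 21) ÷ lead(D) = −6x⁶ ÷ −x² = 6x⁴. Subtract (6x⁴)·D = −6x⁶ + 36x⁵ − 30x⁴. Remainder: −7x⁵ + 51x⁴ − 87x³ + 29x² + 34x − 21.
Step 3: lead(−7x⁵ + 51x⁴ − 87x³ + 29x² + 34x − 21) ÷ lead(D) = −7x⁵ ÷ −x² = 7x³. Subtract (7x³)·D = −7x⁵ + 42x⁴ − 35x³. Remainder: 9x⁴ − 52x³ + 29x² + 34x − 21.
Step 4: lead(9x⁴ − 52x³ + 29x² + 34x − 21) ÷ lead(D) = 9x⁴ ÷ −x² = −9x². Subtract (−9x²)·D = 9x⁴ − 54x³ + 45x². Remainder: 2x³ − 16x² + 34x − 21.
Step 5: lead(2x³ − 16x² + 34x − 21) ÷ lead(D) = 2x³ ÷ −x² = −2x. Subtract (−2x)·D = 2x³ − 12x² + 10x. Remainder: −4x² + 24x − 21.
Step 6: lead(−4x² + 24x − 21) ÷ lead(D) = −4x² ÷ −x² = 4. Subtract (4)·D = −4x² + 24x − 20. Remainder: −1.

Q(x) = −6x⁵ + 6x⁴ + 7x³ − 9x² − 2x + 4; R(x) = −1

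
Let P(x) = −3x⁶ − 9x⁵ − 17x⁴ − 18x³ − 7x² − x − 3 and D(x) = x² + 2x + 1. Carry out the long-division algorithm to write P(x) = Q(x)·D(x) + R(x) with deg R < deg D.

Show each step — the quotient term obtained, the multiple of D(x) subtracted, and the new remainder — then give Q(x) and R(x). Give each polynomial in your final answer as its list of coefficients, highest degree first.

Step 1: lead(−3x⁶ − 9x⁵ − 17x⁴ − 18x³ − 7x² − x − 3) ÷ lead(D) = −3x⁶ ÷ x² = −3x⁴. Subtract (−3x⁴)·D = −3x⁶ − 6x⁵ − 3x⁴. Remainder: −3x⁵ − 14x⁴ − 18x³ − 7x² − x − 3.
Step 2: lead(−3x⁵ − 14x⁴ − 18x³ − 7x² − x − 3) ÷ lead(D) = −3x⁵ ÷ x² = −3x³. Subtract (−3x³)·D = −3x⁵ − 6x⁴ − 3x³. Remainder: −8x⁴ − 15x³ − 7x² − x − 3.
Step 3: lead(−8x⁴ − 15x³ − 7x² − x − 3) ÷ lead(D) = −8x⁴ ÷ x² = −8x². Subtract (−8x²)·D = −8x⁴ − 16x³ − 8x². Remainder: x³ + x² − x − 3.
Step 4: lead(x³ + x² − x − 3) ÷ lead(D) = x³ ÷ x² = x. Subtract (x)·D = x³ + 2x² + x. Remainder: −x² − 2x − 3.
Step 5: lead(−x² − 2x − 3) ÷ lead(D) = −x² ÷ x² = −1. Subtract (−1)·D = −x² − 2x − 1. Remainder: −2.

Q = [-3, -3, -8, 1, -1]; R = [-2]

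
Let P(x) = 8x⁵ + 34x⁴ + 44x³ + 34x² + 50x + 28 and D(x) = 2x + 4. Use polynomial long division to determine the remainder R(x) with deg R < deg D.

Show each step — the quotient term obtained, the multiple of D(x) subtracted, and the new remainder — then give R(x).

Step 1: lead(8x⁵ + 34x⁴ + 44x³ + 34x² + 50x + 28) ÷ lead(D) = 8x⁵ ÷ 2x = 4x⁴. Subtract (4x⁴)·D = 8x⁵ + 16x⁴. Remainder: 18x⁴ + 44x³ + 34x² + 50x + 28.
Step 2: lead(18x⁴ + 44x³ + 34x² + 50x + 28) ÷ lead(D) = 18x⁴ ÷ 2x = 9x³. Subtract (9x³)·D = 18x⁴ + 36x³. Remainder: 8x³ + 34x² + 50x + 28.
Step 3: lead(8x³ + 34x² + 50x + 28) ÷ lead(D) = 8x³ ÷ 2x = 4x². Subtract (4x²)·D = 8x³ + 16x². Remainder: 18x² + 50x + 28.
Step 4: lead(18x² + 50x + 28) ÷ lead(D) = 18x² ÷ 2x = 9x. Subtract (9x)·D = 18x² + 36x. Remainder: 14x + 28.
Step 5: lead(14x + 28) ÷ lead(D) = 14x ÷ 2x = 7. Subtract (7)·D = 14x + 28. Remainder: 0.

R(x) = 0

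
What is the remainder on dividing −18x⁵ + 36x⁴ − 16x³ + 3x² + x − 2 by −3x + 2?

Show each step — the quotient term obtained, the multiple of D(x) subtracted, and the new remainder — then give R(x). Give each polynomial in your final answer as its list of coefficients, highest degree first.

R = [0]

Step 1: lead(−18x⁵ + 36x⁴ − 16x³ + 3x² + x − 2) ÷ lead(D) = −18x⁵ ÷ −3x = 6x⁴. Subtract (6x⁴)·D = −18x⁵ + 12x⁴. Remainder: 24x⁴ − 16x³ + 3x² + x − 2.
Step 2: lead(24x⁴ − 16x³ + 3x² + x − 2) ÷ lead(D) = 24x⁴ ÷ −3x = −8x³. Subtract (−8x³)·D = 24x⁴ − 16x³. Remainder: 3x² + x − 2.
Step 3: lead(3x² + x − 2) ÷ lead(D) = 3x² ÷ −3x = −x. Subtract (−x)·D = 3x² − 2x. Remainder: 3x − 2.
Step 4: lead(3x − 2) ÷ lead(D) = 3x ÷ −3x = −1. Subtract (−1)·D = 3x − 2. Remainder: 0.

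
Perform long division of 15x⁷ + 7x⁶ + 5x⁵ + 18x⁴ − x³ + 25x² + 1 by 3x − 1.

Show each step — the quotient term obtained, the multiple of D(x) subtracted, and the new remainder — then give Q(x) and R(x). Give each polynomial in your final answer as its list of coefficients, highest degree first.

Step 1: lead(15x⁷ + 7x⁶ + 5x⁵ + 18x⁴ − x³ + 25x² + 1) ÷ lead(D) = 15x⁷ ÷ 3x = 5x⁶. Subtract (5x⁶)·D = 15x⁷ − 5x⁶. Remainder: 12x⁶ + 5x⁵ + 18x⁴ − x³ + 25x² + 1.
Step 2: lead(12x⁶ + 5x⁵ + 18x⁴ − x³ + 25x² + 1) ÷ lead(D) = 12x⁶ ÷ 3x = 4x⁵. Subtract (4x⁵)·D = 12x⁶ − 4x⁵. Remainder: 9x⁵ + 18x⁴ − x³ + 25x² + 1.
Step 3: lead(9x⁵ + 18x⁴ − x³ + 25x² + 1) ÷ lead(D) = 9x⁵ ÷ 3x = 3x⁴. Subtract (3x⁴)·D = 9x⁵ − 3x⁴. Remainder: 21x⁴ − x³ + 25x² + 1.
Step 4: lead(21x⁴ − x³ + 25x² + 1) ÷ lead(D) = 21x⁴ ÷ 3x = 7x³. Subtract (7x³)·D = 21x⁴ − 7x³. Remainder: 6x³ + 25x² + 1.
Step 5: lead(6x³ + 25x² + 1) ÷ lead(D) = 6x³ ÷ 3x = 2x². Subtract (2x²)·D = 6x³ − 2x². Remainder: 27x² + 1.
Step 6: lead(27x² + 1) ÷ lead(D) = 27x² ÷ 3x = 9x. Subtract (9x)·D = 27x² − 9x. Remainder: 9x + 1.
Step 7: lead(9x + 1) ÷ lead(D) = 9x ÷ 3x = 3. Subtract (3)·D = 9x − 3. Remainder: 4.

Q = [5, 4, 3, 7, 2, 9, 3]; R = [4]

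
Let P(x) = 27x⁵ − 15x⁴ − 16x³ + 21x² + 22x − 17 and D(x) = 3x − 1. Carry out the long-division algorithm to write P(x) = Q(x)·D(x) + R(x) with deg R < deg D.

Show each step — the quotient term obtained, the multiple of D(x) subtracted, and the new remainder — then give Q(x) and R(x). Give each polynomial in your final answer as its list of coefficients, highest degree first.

Q = [9, -2, -6, 5, 9]; R = [-8]

Step 1: lead(27x⁵ − 15x⁴ − 16x³ + 21x² + 22x − 17) ÷ lead(D) = 27x⁵ ÷ 3x = 9x⁴. Subtract (9x⁴)·D = 27x⁵ − 9x⁴. Remainder: −6x⁴ − 16x³ + 21x² + 22x − 17.
Step 2: lead(−6x⁴ − 16x³ + 21x² + 22x − 17) ÷ lead(D) = −6x⁴ ÷ 3x = −2x³. Subtract (−2x³)·D = −6x⁴ + 2x³. Remainder: −18x³ + 21x² + 22x − 17.
Step 3: lead(−18x³ + 21x² + 22x − 17) ÷ lead(D) = −18x³ ÷ 3x = −6x². Subtract (−6x²)·D = −18x³ + 6x². Remainder: 15x² + 22x − 17.
Step 4: lead(15x² + 22x − 17) ÷ lead(D) = 15x² ÷ 3x = 5x. Subtract (5x)·D = 15x² − 5x. Remainder: 27x − 17.
Step 5: lead(27x − 17) ÷ lead(D) = 27x ÷ 3x = 9. Subtract (9)·D = 27x − 9. Remainder: −8.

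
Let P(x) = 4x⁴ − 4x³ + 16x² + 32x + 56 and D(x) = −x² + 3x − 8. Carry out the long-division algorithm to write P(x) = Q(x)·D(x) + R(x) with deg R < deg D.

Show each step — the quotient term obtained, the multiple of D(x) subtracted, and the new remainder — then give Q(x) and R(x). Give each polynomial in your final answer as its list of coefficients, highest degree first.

Step 1: lead(4x⁴ − 4x³ + 16x² + 32x + 56) ÷ lead(D) = 4x⁴ ÷ −x² = −4x². Subtract (−4x²)·D = 4x⁴ − 12x³ + 32x². Remainder: 8x³ − 16x² + 32x + 56.
Step 2: lead(8x³ − 16x² + 32x + 56) ÷ lead(D) = 8x³ ÷ −x² = −8x. Subtract (−8x)·D = 8x³ − 24x² + 64x. Remainder: 8x² − 32x + 56.
Step 3: lead(8x² − 32x + 56) ÷ lead(D) = 8x² ÷ −x² = −8. Subtract (−8)·D = 8x² − 24x + 64. Remainder: −8x − 8.

Q = [-4, -8, -8]; R = [-8, -8]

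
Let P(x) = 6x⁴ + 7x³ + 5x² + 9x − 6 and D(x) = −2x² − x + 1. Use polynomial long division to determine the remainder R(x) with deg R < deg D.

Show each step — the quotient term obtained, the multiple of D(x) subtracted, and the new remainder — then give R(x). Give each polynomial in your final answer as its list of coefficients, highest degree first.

Step 1: lead(6x⁴ + 7x³ + 5x² + 9x − 6) ÷ lead(D) = 6x⁴ ÷ −2x² = −3x². Subtract (−3x²)·D = 6x⁴ + 3x³ − 3x². Remainder: 4x³ + 8x² + 9x − 6.
Step 2: lead(4x³ + 8x² + 9x − 6) ÷ lead(D) = 4x³ ÷ −2x² = −2x. Subtract (−2x)·D = 4x³ + 2x² − 2x. Remainder: 6x² + 11x − 6.
Step 3: lead(6x² + 11x − 6) ÷ lead(D) = 6x² ÷ −2x² = −3. Subtract (−3)·D = 6x² + 3x − 3. Remainder: 8x − 3.

R = [8, -3]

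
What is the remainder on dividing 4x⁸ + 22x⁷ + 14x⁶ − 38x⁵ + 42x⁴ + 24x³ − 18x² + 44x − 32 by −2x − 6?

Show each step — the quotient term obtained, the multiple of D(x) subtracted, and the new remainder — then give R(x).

R(x) = −2

Step 1: lead(4x⁸ + 22x⁷ + 14x⁶ − 38x⁵ + 42x⁴ + 24x³ − 18x² + 44x − 32) ÷ lead(D) = 4x⁸ ÷ −2x = −2x⁷. Subtract (−2x⁷)·D = 4x⁸ + 12x⁷. Remainder: 10x⁷ + 14x⁶ − 38x⁵ + 42x⁴ + 24x³ − 18x² + 44x − 32.
Step 2: lead(10x⁷ + 14x⁶ − 38x⁵ + 42x⁴ + 24x³ − 18x² + 44x − 32) ÷ lead(D) = 10x⁷ ÷ −2x = −5x⁶. Subtract (−5x⁶)·D = 10x⁷ + 30x⁶. Remainder: −16x⁶ − 38x⁵ + 42x⁴ + 24x³ − 18x² + 44x − 32.
Step 3: lead(−16x⁶ − 38x⁵ + 42x⁴ + 24x³ − 18x² + 44x − 32) ÷ lead(D) = −16x⁶ ÷ −2x = 8x⁵. Subtract (8x⁵)·D = −16x⁶ − 48x⁵. Remainder: 10x⁵ + 42x⁴ + 24x³ − 18x² + 44x − 32.
Step 4: lead(10x⁵ + 42x⁴ + 24x³ − 18x² + 44x − 32) ÷ lead(D) = 10x⁵ ÷ −2x = −5x⁴. Subtract (−5x⁴)·D = 10x⁵ + 30x⁴. Remainder: 12x⁴ + 24x³ − 18x² + 44x − 32.
Step 5: lead(12x⁴ + 24x³ − 18x² + 44x − 32) ÷ lead(D) = 12x⁴ ÷ −2x = −6x³. Subtract (−6x³)·D = 12x⁴ + 36x³. Remainder: −12x³ − 18x² + 44x − 32.
Step 6: lead(−12x³ − 18x² + 44x − 32) ÷ lead(D) = −12x³ ÷ −2x = 6x². Subtract (6x²)·D = −12x³ − 36x². Remainder: 18x² + 44x − 32.
Step 7: lead(18x² + 44x − 32) ÷ lead(D) = 18x² ÷ −2x = −9x. Subtract (−9x)·D = 18x² + 54x. Remainder: −10x − 32.
Step 8: lead(−10x − 32) ÷ lead(D) = −10x ÷ −2x = 5. Subtract (5)·D = −10x − 30. Remainder: −2.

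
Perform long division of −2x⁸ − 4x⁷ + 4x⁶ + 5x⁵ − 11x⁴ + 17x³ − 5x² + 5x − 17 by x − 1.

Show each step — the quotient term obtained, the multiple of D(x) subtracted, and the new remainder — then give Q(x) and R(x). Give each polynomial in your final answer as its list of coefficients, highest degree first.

Step 1: lead(−2x⁸ − 4x⁷ + 4x⁶ + 5x⁵ − 11x⁴ + 17x³ − 5x² + 5x − 17) ÷ lead(D) = −2x⁸ ÷ x = −2x⁷. Subtract (−2x⁷)·D = −2x⁸ + 2x⁷. Remainder: −6x⁷ + 4x⁶ + 5x⁵ − 11x⁴ + 17x³ − 5x² + 5x − 17.
Step 2: lead(−6x⁷ + 4x⁶ + 5x⁵ − 11x⁴ + 17x³ − 5x² + 5x − 17) ÷ lead(D) = −6x⁷ ÷ x = −6x⁶. Subtract (−6x⁶)·D = −6x⁷ + 6x⁶. Remainder: −2x⁶ + 5x⁵ − 11x⁴ + 17x³ − 5x² + 5x − 17.
Step 3: lead(−2x⁶ + 5x⁵ − 11x⁴ + 17x³ − 5x² + 5x − 17) ÷ lead(D) = −2x⁶ ÷ x = −2x⁵. Subtract (−2x⁵)·D = −2x⁶ + 2x⁵. Remainder: 3x⁵ − 11x⁴ + 17x³ − 5x² + 5x − 17.
Step 4: lead(3x⁵ − 11x⁴ + 17x³ − 5x² + 5x − 17) ÷ lead(D) = 3x⁵ ÷ x = 3x⁴. Subtract (3x⁴)·D = 3x⁵ − 3x⁴. Remainder: −8x⁴ + 17x³ − 5x² + 5x − 17.
Step 5: lead(−8x⁴ + 17x³ − 5x² + 5x − 17) ÷ lead(D) = −8x⁴ ÷ x = −8x³. Subtract (−8x³)·D = −8x⁴ + 8x³. Remainder: 9x³ − 5x² + 5x − 17.
Step 6: lead(9x³ − 5x² + 5x − 17) ÷ lead(D) = 9x³ ÷ x = 9x². Subtract (9x²)·D = 9x³ − 9x². Remainder: 4x² + 5x − 17.
Step 7: lead(4x² + 5x − 17) ÷ lead(D) = 4x² ÷ x = 4x. Subtract (4x)·D = 4x² − 4x. Remainder: 9x − 17.
Step 8: lead(9x − 17) ÷ lead(D) = 9x ÷ x = 9. Subtract (9)·D = 9x − 9. Remainder: −8.

Q = [-2, -6, -2, 3, -8, 9, 4, 9]; R = [-8]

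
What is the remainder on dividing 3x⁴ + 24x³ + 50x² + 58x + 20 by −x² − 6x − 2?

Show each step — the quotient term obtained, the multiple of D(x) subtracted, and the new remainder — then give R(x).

R(x) = −2x + 4

Step 1: lead(3x⁴ + 24x³ + 50x² + 58x + 20) ÷ lead(D) = 3x⁴ ÷ −x² = −3x². Subtract (−3x²)·D = 3x⁴ + 18x³ + 6x². Remainder: 6x³ + 44x² + 58x + 20.
Step 2: lead(6x³ + 44x² + 58x + 20) ÷ lead(D) = 6x³ ÷ −x² = −6x. Subtract (−6x)·D = 6x³ + 36x² + 12x. Remainder: 8x² + 46x + 20.
Step 3: lead(8x² + 46x + 20) ÷ lead(D) = 8x² ÷ −x² = −8. Subtract (−8)·D = 8x² + 48x + 16. Remainder: −2x + 4.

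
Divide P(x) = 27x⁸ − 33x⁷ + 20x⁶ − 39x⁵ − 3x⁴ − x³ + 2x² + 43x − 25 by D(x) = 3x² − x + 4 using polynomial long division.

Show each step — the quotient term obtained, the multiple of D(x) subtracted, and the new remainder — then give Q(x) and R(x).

Step 1: lead(27x⁸ − 33x⁷ + 20x⁶ − 39x⁵ − 3x⁴ − x³ + 2x² + 43x − 25) ÷ lead(D) = 27x⁸ ÷ 3x² = 9x⁶. Subtract (9x⁶)·D = 27x⁸ − 9x⁷ + 36x⁶. Remainder: −24x⁷ − 16x⁶ − 39x⁵ − 3x⁴ − x³ + 2x² + 43x − 25.
Step 2: lead(−24x⁷ − 16x⁶ − 39x⁵ − 3x⁴ − x³ + 2x² + 43x − 25) ÷ lead(D) = −24x⁷ ÷ 3x² = −8x⁵. Subtract (−8x⁵)·D = −24x⁷ + 8x⁶ − 32x⁵. Remainder: −24x⁶ − 7x⁵ − 3x⁴ − x³ + 2x² + 43x − 25.
Step 3: lead(−24x⁶ − 7x⁵ − 3x⁴ − x³ + 2x² + 43x − 25) ÷ lead(D) = −24x⁶ ÷ 3x² = −8x⁴. Subtract (−8x⁴)·D = −24x⁶ + 8x⁵ − 32x⁴. Remainder: −15x⁵ + 29x⁴ − x³ + 2x² + 43x − 25.
Step 4: lead(−15x⁵ + 29x⁴ − x³ + 2x² + 43x − 25) ÷ lead(D) = −15x⁵ ÷ 3x² = −5x³. Subtract (−5x³)·D = −15x⁵ + 5x⁴ − 20x³. Remainder: 24x⁴ + 19x³ + 2x² + 43x − 25.
Step 5: lead(24x⁴ + 19x³ + 2x² + 43x − 25) ÷ lead(D) = 24x⁴ ÷ 3x² = 8x². Subtract (8x²)·D = 24x⁴ − 8x³ + 32x². Remainder: 27x³ − 30x² + 43x − 25.
Step 6: lead(27x³ − 30x² + 43x − 25) ÷ lead(D) = 27x³ ÷ 3x² = 9x. Subtract (9x)·D = 27x³ − 9x² + 36x. Remainder: −21x² + 7x − 25.
Step 7: lead(−21x² + 7x − 25) ÷ lead(D) = −21x² ÷ 3x² = −7. Subtract (−7)·D = −21x² + 7x − 28. Remainder: 3.

Q(x) = 9x⁶ − 8x⁵ − 8x⁴ − 5x³ + 8x² + 9x − 7; R(x) = 3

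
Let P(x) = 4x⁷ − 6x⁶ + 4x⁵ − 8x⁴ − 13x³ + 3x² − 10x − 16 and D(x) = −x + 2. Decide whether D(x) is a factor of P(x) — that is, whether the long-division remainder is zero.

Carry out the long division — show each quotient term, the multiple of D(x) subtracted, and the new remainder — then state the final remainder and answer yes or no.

R(x) = 0, so D(x) is a factor of P(x). yes

Step 1: lead(4x⁷ − 6x⁶ + 4x⁵ − 8x⁴ − 13x³ + 3x² − 10x − 16) ÷ lead(D) = 4x⁷ ÷ −x = −4x⁶. Subtract (−4x⁶)·D = 4x⁷ − 8x⁶. Remainder: 2x⁶ + 4x⁵ − 8x⁴ − 13x³ + 3x² − 10x − 16.
Step 2: lead(2x⁶ + 4x⁵ − 8x⁴ − 13x³ + 3x² − 10x − 16) ÷ lead(D) = 2x⁶ ÷ −x = −2x⁵. Subtract (−2x⁵)·D = 2x⁶ − 4x⁵. Remainder: 8x⁵ − 8x⁴ − 13x³ + 3x² − 10x − 16.
Step 3: lead(8x⁵ − 8x⁴ − 13x³ + 3x² − 10x − 16) ÷ lead(D) = 8x⁵ ÷ −x = −8x⁴. Subtract (−8x⁴)·D = 8x⁵ − 16x⁴. Remainder: 8x⁴ − 13x³ + 3x² − 10x − 16.
Step 4: lead(8x⁴ − 13x³ + 3x² − 10x − 16) ÷ lead(D) = 8x⁴ ÷ −x = −8x³. Subtract (−8x³)·D = 8x⁴ − 16x³. Remainder: 3x³ + 3x² − 10x − 16.
Step 5: lead(3x³ + 3x² − 10x − 16) ÷ lead(D) = 3x³ ÷ −x = −3x². Subtract (−3x²)·D = 3x³ − 6x². Remainder: 9x² − 10x − 16.
Step 6: lead(9x² − 10x − 16) ÷ lead(D) = 9x² ÷ −x = −9x. Subtract (−9x)·D = 9x² − 18x. Remainder: 8x − 16.
Step 7: lead(8x − 16) ÷ lead(D) = 8x ÷ −x = −8. Subtract (−8)·D = 8x − 16. Remainder: 0.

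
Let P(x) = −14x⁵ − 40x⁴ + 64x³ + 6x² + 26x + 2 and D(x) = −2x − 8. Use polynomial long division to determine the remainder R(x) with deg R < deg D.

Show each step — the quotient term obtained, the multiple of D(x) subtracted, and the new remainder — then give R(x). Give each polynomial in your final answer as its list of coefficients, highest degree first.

Step 1: lead(−14x⁵ − 40x⁴ + 64x³ + 6x² + 26x + 2) ÷ lead(D) = −14x⁵ ÷ −2x = 7x⁴. Subtract (7x⁴)·D = −14x⁵ − 56x⁴. Remainder: 16x⁴ + 64x³ + 6x² + 26x + 2.
Step 2: lead(16x⁴ + 64x³ + 6x² + 26x + 2) ÷ lead(D) = 16x⁴ ÷ −2x = −8x³. Subtract (−8x³)·D = 16x⁴ + 64x³. Remainder: 6x² + 26x + 2.
Step 3: lead(6x² + 26x + 2) ÷ lead(D) = 6x² ÷ −2x = −3x. Subtract (−3x)·D = 6x² + 24x. Remainder: 2x + 2.
Step 4: lead(2x + 2) ÷ lead(D) = 2x ÷ −2x = −1. Subtract (−1)·D = 2x + 8. Remainder: −6.

R = [-6]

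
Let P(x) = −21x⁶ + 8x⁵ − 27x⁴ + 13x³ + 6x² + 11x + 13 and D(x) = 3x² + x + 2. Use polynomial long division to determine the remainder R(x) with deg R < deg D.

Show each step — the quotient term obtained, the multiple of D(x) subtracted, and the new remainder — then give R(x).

Step 1: lead(−21x⁶ + 8x⁵ − 27x⁴ + 13x³ + 6x² + 11x + 13) ÷ lead(D) = −21x⁶ ÷ 3x² = −7x⁴. Subtract (−7x⁴)·D = −21x⁶ − 7x⁵ − 14x⁴. Remainder: 15x⁵ − 13x⁴ + 13x³ + 6x² + 11x + 13.
Step 2: lead(15x⁵ − 13x⁴ + 13x³ + 6x² + 11x + 13) ÷ lead(D) = 15x⁵ ÷ 3x² = 5x³. Subtract (5x³)·D = 15x⁵ + 5x⁴ + 10x³. Remainder: −18x⁴ + 3x³ + 6x² + 11x + 13.
Step 3: lead(−18x⁴ + 3x³ + 6x² + 11x + 13) ÷ lead(D) = −18x⁴ ÷ 3x² = −6x². Subtract (−6x²)·D = −18x⁴ − 6x³ − 12x². Remainder: 9x³ + 18x² + 11x + 13.
Step 4: lead(9x³ + 18x² + 11x + 13) ÷ lead(D) = 9x³ ÷ 3x² = 3x. Subtract (3x)·D = 9x³ + 3x² + 6x. Remainder: 15x² + 5x + 13.
Step 5: lead(15x² + 5x + 13) ÷ lead(D) = 15x² ÷ 3x² = 5. Subtract (5)·D = 15x² + 5x + 10. Remainder: 3.

R(x) = 3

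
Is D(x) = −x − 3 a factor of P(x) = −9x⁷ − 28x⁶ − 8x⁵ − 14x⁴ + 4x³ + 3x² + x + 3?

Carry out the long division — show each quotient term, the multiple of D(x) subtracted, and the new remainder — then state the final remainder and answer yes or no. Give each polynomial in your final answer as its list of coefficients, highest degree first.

R = [0], so D(x) is a factor of P(x). yes

Step 1: lead(−9x⁷ − 28x⁶ − 8x⁵ − 14x⁴ + 4x³ + 3x² + x + 3) ÷ lead(D) = −9x⁷ ÷ −x = 9x⁶. Subtract (9x⁶)·D = −9x⁷ − 27x⁶. Remainder: −x⁶ − 8x⁵ − 14x⁴ + 4x³ + 3x² + x + 3.
Step 2: lead(−x⁶ − 8x⁵ − 14x⁴ + 4x³ + 3x² + x + 3) ÷ lead(D) = −x⁶ ÷ −x = x⁵. Subtract (x⁵)·D = −x⁶ − 3x⁵. Remainder: −5x⁵ − 14x⁴ + 4x³ + 3x² + x + 3.
Step 3: lead(−5x⁵ − 14x⁴ + 4x³ + 3x² + x + 3) ÷ lead(D) = −5x⁵ ÷ −x = 5x⁴. Subtract (5x⁴)·D = −5x⁵ − 15x⁴. Remainder: x⁴ + 4x³ + 3x² + x + 3.
Step 4: lead(x⁴ + 4x³ + 3x² + x + 3) ÷ lead(D) = x⁴ ÷ −x = −x³. Subtract (−x³)·D = x⁴ + 3x³. Remainder: x³ + 3x² + x + 3.
Step 5: lead(x³ + 3x² + x + 3) ÷ lead(D) = x³ ÷ −x = −x². Subtract (−x²)·D = x³ + 3x². Remainder: x + 3.
Step 6: lead(x + 3) ÷ lead(D) = x ÷ −x = −1. Subtract (−1)·D = x + 3. Remainder: 0.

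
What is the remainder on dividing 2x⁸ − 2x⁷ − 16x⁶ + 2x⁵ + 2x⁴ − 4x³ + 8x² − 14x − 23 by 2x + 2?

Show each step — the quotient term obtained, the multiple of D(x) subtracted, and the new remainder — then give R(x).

Step 1: lead(2x⁸ − 2x⁷ − 16x⁶ + 2x⁵ + 2x⁴ − 4x³ + 8x² − 14x − 23) ÷ lead(D) = 2x⁸ ÷ 2x = x⁷. Subtract (x⁷)·D = 2x⁸ + 2x⁷. Remainder: −4x⁷ − 16x⁶ + 2x⁵ + 2x⁴ − 4x³ + 8x² − 14x − 23.
Step 2: lead(−4x⁷ − 16x⁶ + 2x⁵ + 2x⁴ − 4x³ + 8x² − 14x − 23) ÷ lead(D) = −4x⁷ ÷ 2x = −2x⁶. Subtract (−2x⁶)·D = −4x⁷ − 4x⁶. Remainder: −12x⁶ + 2x⁵ + 2x⁴ − 4x³ + 8x² − 14x − 23.
Step 3: lead(−12x⁶ + 2x⁵ + 2x⁴ − 4x³ + 8x² − 14x − 23) ÷ lead(D) = −12x⁶ ÷ 2x = −6x⁵. Subtract (−6x⁵)·D = −12x⁶ − 12x⁵. Remainder: 14x⁵ + 2x⁴ − 4x³ + 8x² − 14x − 23.
Step 4: lead(14x⁵ + 2x⁴ − 4x³ + 8x² − 14x − 23) ÷ lead(D) = 14x⁵ ÷ 2x = 7x⁴. Subtract (7x⁴)·D = 14x⁵ + 14x⁴. Remainder: −12x⁴ − 4x³ + 8x² − 14x − 23.
Step 5: lead(−12x⁴ − 4x³ + 8x² − 14x − 23) ÷ lead(D) = −12x⁴ ÷ 2x = −6x³. Subtract (−6x³)·D = −12x⁴ − 12x³. Remainder: 8x³ + 8x² − 14x − 23.
Step 6: lead(8x³ + 8x² − 14x − 23) ÷ lead(D) = 8x³ ÷ 2x = 4x². Subtract (4x²)·D = 8x³ + 8x². Remainder: −14x − 23.
Step 7: lead(−14x − 23) ÷ lead(D) = −14x ÷ 2x = −7. Subtract (−7)·D = −14x − 14. Remainder: −9.

R(x) = −9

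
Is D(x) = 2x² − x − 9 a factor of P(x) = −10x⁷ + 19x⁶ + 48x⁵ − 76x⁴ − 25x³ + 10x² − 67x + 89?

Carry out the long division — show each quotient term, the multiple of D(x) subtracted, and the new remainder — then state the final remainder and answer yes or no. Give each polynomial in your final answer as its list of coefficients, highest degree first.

R = [-4, 8], so D(x) is not a factor of P(x). no

Step 1: lead(−10x⁷ + 19x⁶ + 48x⁵ − 76x⁴ − 25x³ + 10x² − 67x + 89) ÷ lead(D) = −10x⁷ ÷ 2x² = −5x⁵. Subtract (−5x⁵)·D = −10x⁷ + 5x⁶ + 45x⁵. Remainder: 14x⁶ + 3x⁵ − 76x⁴ − 25x³ + 10x² − 67x + 89.
Step 2: lead(14x⁶ + 3x⁵ − 76x⁴ − 25x³ + 10x² − 67x + 89) ÷ lead(D) = 14x⁶ ÷ 2x² = 7x⁴. Subtract (7x⁴)·D = 14x⁶ − 7x⁵ − 63x⁴. Remainder: 10x⁵ − 13x⁴ − 25x³ + 10x² − 67x + 89.
Step 3: lead(10x⁵ − 13x⁴ − 25x³ + 10x² − 67x + 89) ÷ lead(D) = 10x⁵ ÷ 2x² = 5x³. Subtract (5x³)·D = 10x⁵ − 5x⁴ − 45x³. Remainder: −8x⁴ + 20x³ + 10x² − 67x + 89.
Step 4: lead(−8x⁴ + 20x³ + 10x² − 67x + 89) ÷ lead(D) = −8x⁴ ÷ 2x² = −4x². Subtract (−4x²)·D = −8x⁴ + 4x³ + 36x². Remainder: 16x³ − 26x² − 67x + 89.
Step 5: lead(16x³ − 26x² − 67x + 89) ÷ lead(D) = 16x³ ÷ 2x² = 8x. Subtract (8x)·D = 16x³ − 8x² − 72x. Remainder: −18x² + 5x + 89.
Step 6: lead(−18x² + 5x + 89) ÷ lead(D) = −18x² ÷ 2x² = −9. Subtract (−9)·D = −18x² + 9x + 81. Remainder: −4x + 8.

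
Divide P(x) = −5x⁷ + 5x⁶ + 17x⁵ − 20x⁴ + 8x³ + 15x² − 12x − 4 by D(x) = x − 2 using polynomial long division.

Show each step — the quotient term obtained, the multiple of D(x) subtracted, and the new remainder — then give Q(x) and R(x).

Step 1: lead(−5x⁷ + 5x⁶ + 17x⁵ − 20x⁴ + 8x³ + 15x² − 12x − 4) ÷ lead(D) = −5x⁷ ÷ x = −5x⁶. Subtract (−5x⁶)·D = −5x⁷ + 10x⁶. Remainder: −5x⁶ + 17x⁵ − 20x⁴ + 8x³ + 15x² − 12x − 4.
Step 2: lead(−5x⁶ + 17x⁵ − 20x⁴ + 8x³ + 15x² − 12x − 4) ÷ lead(D) = −5x⁶ ÷ x = −5x⁵. Subtract (−5x⁵)·D = −5x⁶ + 10x⁵. Remainder: 7x⁵ − 20x⁴ + 8x³ + 15x² − 12x − 4.
Step 3: lead(7x⁵ − 20x⁴ + 8x³ + 15x² − 12x − 4) ÷ lead(D) = 7x⁵ ÷ x = 7x⁴. Subtract (7x⁴)·D = 7x⁵ − 14x⁴. Remainder: −6x⁴ + 8x³ + 15x² − 12x − 4.
Step 4: lead(−6x⁴ + 8x³ + 15x² − 12x − 4) ÷ lead(D) = −6x⁴ ÷ x = −6x³. Subtract (−6x³)·D = −6x⁴ + 12x³. Remainder: −4x³ + 15x² − 12x − 4.
Step 5: lead(−4x³ + 15x² − 12x − 4) ÷ lead(D) = −4x³ ÷ x = −4x². Subtract (−4x²)·D = −4x³ + 8x². Remainder: 7x² − 12x − 4.
Step 6: lead(7x² − 12x − 4) ÷ lead(D) = 7x² ÷ x = 7x. Subtract (7x)·D = 7x² − 14x. Remainder: 2x − 4.
Step 7: lead(2x − 4) ÷ lead(D) = 2x ÷ x = 2. Subtract (2)·D = 2x − 4. Remainder: 0.

Q(x) = −5x⁶ − 5x⁵ + 7x⁴ − 6x³ − 4x² + 7x + 2; R(x) = 0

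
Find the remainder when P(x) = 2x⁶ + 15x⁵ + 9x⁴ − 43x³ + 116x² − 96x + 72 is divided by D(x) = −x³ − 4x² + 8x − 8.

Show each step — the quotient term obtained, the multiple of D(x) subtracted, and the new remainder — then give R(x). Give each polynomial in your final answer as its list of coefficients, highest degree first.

Step 1: lead(2x⁶ + 15x⁵ + 9x⁴ − 43x³ + 116x² − 96x + 72) ÷ lead(D) = 2x⁶ ÷ −x³ = −2x³. Subtract (−2x³)·D = 2x⁶ + 8x⁵ − 16x⁴ + 16x³. Remainder: 7x⁵ + 25x⁴ − 59x³ + 116x² − 96x + 72.
Step 2: lead(7x⁵ + 25x⁴ − 59x³ + 116x² − 96x + 72) ÷ lead(D) = 7x⁵ ÷ −x³ = −7x². Subtract (−7x²)·D = 7x⁵ + 28x⁴ − 56x³ + 56x². Remainder: −3x⁴ − 3x³ + 60x² − 96x + 72.
Step 3: lead(−3x⁴ − 3x³ + 60x² − 96x + 72) ÷ lead(D) = −3x⁴ ÷ −x³ = 3x. Subtract (3x)·D = −3x⁴ − 12x³ + 24x² − 24x. Remainder: 9x³ + 36x² − 72x + 72.
Step 4: lead(9x³ + 36x² − 72x + 72) ÷ lead(D) = 9x³ ÷ −x³ = −9. Subtract (−9)·D = 9x³ + 36x² − 72x + 72. Remainder: 0.

R = [0]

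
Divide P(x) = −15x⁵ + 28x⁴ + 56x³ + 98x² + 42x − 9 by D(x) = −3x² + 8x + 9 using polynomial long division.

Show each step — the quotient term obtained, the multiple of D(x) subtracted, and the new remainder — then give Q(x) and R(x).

Q(x) = 5x³ + 4x² + 7x − 2; R(x) = −5x + 9

Step 1: lead(−15x⁵ + 28x⁴ + 56x³ + 98x² + 42x − 9) ÷ lead(D) = −15x⁵ ÷ −3x² = 5x³. Subtract (5x³)·D = −15x⁵ + 40x⁴ + 45x³. Remainder: −12x⁴ + 11x³ + 98x² + 42x − 9.
Step 2: lead(−12x⁴ + 11x³ + 98x² + 42x − 9) ÷ lead(D) = −12x⁴ ÷ −3x² = 4x². Subtract (4x²)·D = −12x⁴ + 32x³ + 36x². Remainder: −21x³ + 62x² + 42x − 9.
Step 3: lead(−21x³ + 62x² + 42x − 9) ÷ lead(D) = −21x³ ÷ −3x² = 7x. Subtract (7x)·D = −21x³ + 56x² + 63x. Remainder: 6x² − 21x − 9.
Step 4: lead(6x² − 21x − 9) ÷ lead(D) = 6x² ÷ −3x² = −2. Subtract (−2)·D = 6x² − 16x − 18. Remainder: −5x + 9.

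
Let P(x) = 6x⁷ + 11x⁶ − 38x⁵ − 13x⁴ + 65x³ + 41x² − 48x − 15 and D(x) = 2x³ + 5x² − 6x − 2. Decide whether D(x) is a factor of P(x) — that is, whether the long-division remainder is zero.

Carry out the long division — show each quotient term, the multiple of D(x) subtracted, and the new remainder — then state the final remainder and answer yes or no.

R(x) = 9x² + 6x + 1, so D(x) is not a factor of P(x). no

Step 1: lead(6x⁷ + 11x⁶ − 38x⁵ − 13x⁴ + 65x³ + 41x² − 48x − 15) ÷ lead(D) = 6x⁷ ÷ 2x³ = 3x⁴. Subtract (3x⁴)·D = 6x⁷ + 15x⁶ − 18x⁵ − 6x⁴. Remainder: −4x⁶ − 20x⁵ − 7x⁴ + 65x³ + 41x² − 48x − 15.
Step 2: lead(−4x⁶ − 20x⁵ − 7x⁴ + 65x³ + 41x² − 48x − 15) ÷ lead(D) = −4x⁶ ÷ 2x³ = −2x³. Subtract (−2x³)·D = −4x⁶ − 10x⁵ + 12x⁴ + 4x³. Remainder: −10x⁵ − 19x⁴ + 61x³ + 41x² − 48x − 15.
Step 3: lead(−10x⁵ − 19x⁴ + 61x³ + 41x² − 48x − 15) ÷ lead(D) = −10x⁵ ÷ 2x³ = −5x². Subtract (−5x²)·D = −10x⁵ − 25x⁴ + 30x³ + 10x². Remainder: 6x⁴ + 31x³ + 31x² − 48x − 15.
Step 4: lead(6x⁴ + 31x³ + 31x² − 48x − 15) ÷ lead(D) = 6x⁴ ÷ 2x³ = 3x. Subtract (3x)·D = 6x⁴ + 15x³ − 18x² − 6x. Remainder: 16x³ + 49x² − 42x − 15.
Step 5: lead(16x³ + 49x² − 42x − 15) ÷ lead(D) = 16x³ ÷ 2x³ = 8. Subtract (8)·D = 16x³ + 40x² − 48x − 16. Remainder: 9x² + 6x + 1.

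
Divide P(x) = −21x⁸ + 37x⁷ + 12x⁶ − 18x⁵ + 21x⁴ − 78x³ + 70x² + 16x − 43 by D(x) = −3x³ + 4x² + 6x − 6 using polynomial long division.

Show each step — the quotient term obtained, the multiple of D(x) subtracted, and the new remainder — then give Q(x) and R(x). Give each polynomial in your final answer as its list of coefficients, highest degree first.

Q = [7, -3, 6, -6, 3, 6]; R = [-8, -2, -7]

Step 1: lead(−21x⁸ + 37x⁷ + 12x⁶ − 18x⁵ + 21x⁴ − 78x³ + 70x² + 16x − 43) ÷ lead(D) = −21x⁸ ÷ −3x³ = 7x⁵. Subtract (7x⁵)·D = −21x⁸ + 28x⁷ + 42x⁶ − 42x⁵. Remainder: 9x⁷ − 30x⁶ + 24x⁵ + 21x⁴ − 78x³ + 70x² + 16x − 43.
Step 2: lead(9x⁷ − 30x⁶ + 24x⁵ + 21x⁴ − 78x³ + 70x² + 16x − 43) ÷ lead(D) = 9x⁷ ÷ −3x³ = −3x⁴. Subtract (−3x⁴)·D = 9x⁷ − 12x⁶ − 18x⁵ + 18x⁴. Remainder: −18x⁶ + 42x⁵ + 3x⁴ − 78x³ + 70x² + 16x − 43.
Step 3: lead(−18x⁶ + 42x⁵ + 3x⁴ − 78x³ + 70x² + 16x − 43) ÷ lead(D) = −18x⁶ ÷ −3x³ = 6x³. Subtract (6x³)·D = −18x⁶ + 24x⁵ + 36x⁴ − 36x³. Remainder: 18x⁵ − 33x⁴ − 42x³ + 70x² + 16x − 43.
Step 4: lead(18x⁵ − 33x⁴ − 42x³ + 70x² + 16x − 43) ÷ lead(D) = 18x⁵ ÷ −3x³ = −6x². Subtract (−6x²)·D = 18x⁵ − 24x⁴ − 36x³ + 36x². Remainder: −9x⁴ − 6x³ + 34x² + 16x − 43.
Step 5: lead(−9x⁴ − 6x³ + 34x² + 16x − 43) ÷ lead(D) = −9x⁴ ÷ −3x³ = 3x. Subtract (3x)·D = −9x⁴ + 12x³ + 18x² − 18x. Remainder: −18x³ + 16x² + 34x − 43.
Step 6: lead(−18x³ + 16x² + 34x − 43) ÷ lead(D) = −18x³ ÷ −3x³ = 6. Subtract (6)·D = −18x³ + 24x² + 36x − 36. Remainder: −8x² − 2x − 7.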